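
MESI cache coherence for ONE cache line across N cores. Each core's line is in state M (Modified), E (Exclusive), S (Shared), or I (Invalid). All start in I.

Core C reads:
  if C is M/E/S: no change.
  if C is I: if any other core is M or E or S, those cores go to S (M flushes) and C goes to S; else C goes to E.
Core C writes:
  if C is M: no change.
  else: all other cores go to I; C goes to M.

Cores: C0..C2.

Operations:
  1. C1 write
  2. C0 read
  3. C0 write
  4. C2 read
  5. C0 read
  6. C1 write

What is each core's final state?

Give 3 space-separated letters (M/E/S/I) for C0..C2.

Op 1: C1 write [C1 write: invalidate none -> C1=M] -> [I,M,I]
Op 2: C0 read [C0 read from I: others=['C1=M'] -> C0=S, others downsized to S] -> [S,S,I]
Op 3: C0 write [C0 write: invalidate ['C1=S'] -> C0=M] -> [M,I,I]
Op 4: C2 read [C2 read from I: others=['C0=M'] -> C2=S, others downsized to S] -> [S,I,S]
Op 5: C0 read [C0 read: already in S, no change] -> [S,I,S]
Op 6: C1 write [C1 write: invalidate ['C0=S', 'C2=S'] -> C1=M] -> [I,M,I]

Answer: I M I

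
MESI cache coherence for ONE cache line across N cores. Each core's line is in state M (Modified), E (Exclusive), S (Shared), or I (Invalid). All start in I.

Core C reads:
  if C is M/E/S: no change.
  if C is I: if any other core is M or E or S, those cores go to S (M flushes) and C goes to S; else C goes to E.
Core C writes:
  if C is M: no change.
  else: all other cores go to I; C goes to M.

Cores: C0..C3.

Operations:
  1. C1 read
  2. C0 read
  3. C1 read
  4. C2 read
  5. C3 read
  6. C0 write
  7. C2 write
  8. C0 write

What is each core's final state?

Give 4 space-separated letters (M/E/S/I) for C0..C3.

Answer: M I I I

Derivation:
Op 1: C1 read [C1 read from I: no other sharers -> C1=E (exclusive)] -> [I,E,I,I]
Op 2: C0 read [C0 read from I: others=['C1=E'] -> C0=S, others downsized to S] -> [S,S,I,I]
Op 3: C1 read [C1 read: already in S, no change] -> [S,S,I,I]
Op 4: C2 read [C2 read from I: others=['C0=S', 'C1=S'] -> C2=S, others downsized to S] -> [S,S,S,I]
Op 5: C3 read [C3 read from I: others=['C0=S', 'C1=S', 'C2=S'] -> C3=S, others downsized to S] -> [S,S,S,S]
Op 6: C0 write [C0 write: invalidate ['C1=S', 'C2=S', 'C3=S'] -> C0=M] -> [M,I,I,I]
Op 7: C2 write [C2 write: invalidate ['C0=M'] -> C2=M] -> [I,I,M,I]
Op 8: C0 write [C0 write: invalidate ['C2=M'] -> C0=M] -> [M,I,I,I]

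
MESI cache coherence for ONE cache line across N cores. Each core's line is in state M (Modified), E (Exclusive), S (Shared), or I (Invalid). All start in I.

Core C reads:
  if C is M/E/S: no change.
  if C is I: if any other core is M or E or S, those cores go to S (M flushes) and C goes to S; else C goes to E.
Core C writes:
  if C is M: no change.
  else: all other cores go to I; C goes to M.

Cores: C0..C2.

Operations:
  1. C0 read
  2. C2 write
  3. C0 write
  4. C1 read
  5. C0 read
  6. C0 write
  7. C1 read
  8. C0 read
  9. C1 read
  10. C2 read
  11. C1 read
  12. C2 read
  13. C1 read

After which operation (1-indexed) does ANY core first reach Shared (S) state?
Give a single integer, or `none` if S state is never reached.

Op 1: C0 read [C0 read from I: no other sharers -> C0=E (exclusive)] -> [E,I,I]
Op 2: C2 write [C2 write: invalidate ['C0=E'] -> C2=M] -> [I,I,M]
Op 3: C0 write [C0 write: invalidate ['C2=M'] -> C0=M] -> [M,I,I]
Op 4: C1 read [C1 read from I: others=['C0=M'] -> C1=S, others downsized to S] -> [S,S,I]
  -> First S state at op 4; remaining ops need not be traced.

Answer: 4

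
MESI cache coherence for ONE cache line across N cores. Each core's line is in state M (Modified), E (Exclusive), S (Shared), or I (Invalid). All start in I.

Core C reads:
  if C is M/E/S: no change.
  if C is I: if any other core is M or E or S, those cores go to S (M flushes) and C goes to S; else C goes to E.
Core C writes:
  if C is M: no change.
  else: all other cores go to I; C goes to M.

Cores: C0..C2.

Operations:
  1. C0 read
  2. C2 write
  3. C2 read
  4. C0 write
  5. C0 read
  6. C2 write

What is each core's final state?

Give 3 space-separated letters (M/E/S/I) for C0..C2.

Op 1: C0 read [C0 read from I: no other sharers -> C0=E (exclusive)] -> [E,I,I]
Op 2: C2 write [C2 write: invalidate ['C0=E'] -> C2=M] -> [I,I,M]
Op 3: C2 read [C2 read: already in M, no change] -> [I,I,M]
Op 4: C0 write [C0 write: invalidate ['C2=M'] -> C0=M] -> [M,I,I]
Op 5: C0 read [C0 read: already in M, no change] -> [M,I,I]
Op 6: C2 write [C2 write: invalidate ['C0=M'] -> C2=M] -> [I,I,M]

Answer: I I M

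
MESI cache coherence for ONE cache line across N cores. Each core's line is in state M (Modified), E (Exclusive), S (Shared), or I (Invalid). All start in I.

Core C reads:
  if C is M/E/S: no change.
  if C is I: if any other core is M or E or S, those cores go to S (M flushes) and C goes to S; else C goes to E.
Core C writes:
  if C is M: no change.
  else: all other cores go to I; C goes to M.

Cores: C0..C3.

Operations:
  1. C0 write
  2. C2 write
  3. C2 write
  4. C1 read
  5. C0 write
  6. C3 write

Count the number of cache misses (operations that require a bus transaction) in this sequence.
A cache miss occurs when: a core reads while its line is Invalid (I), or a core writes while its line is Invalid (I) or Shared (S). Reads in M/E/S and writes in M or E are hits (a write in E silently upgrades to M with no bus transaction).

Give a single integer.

Answer: 5

Derivation:
Op 1: C0 write [C0 write: invalidate none -> C0=M] -> [M,I,I,I] [MISS #1: write from I]
Op 2: C2 write [C2 write: invalidate ['C0=M'] -> C2=M] -> [I,I,M,I] [MISS #2: write from I]
Op 3: C2 write [C2 write: already M (modified), no change] -> [I,I,M,I] [hit: write from M]
Op 4: C1 read [C1 read from I: others=['C2=M'] -> C1=S, others downsized to S] -> [I,S,S,I] [MISS #3: read from I]
Op 5: C0 write [C0 write: invalidate ['C1=S', 'C2=S'] -> C0=M] -> [M,I,I,I] [MISS #4: write from I]
Op 6: C3 write [C3 write: invalidate ['C0=M'] -> C3=M] -> [I,I,I,M] [MISS #5: write from I]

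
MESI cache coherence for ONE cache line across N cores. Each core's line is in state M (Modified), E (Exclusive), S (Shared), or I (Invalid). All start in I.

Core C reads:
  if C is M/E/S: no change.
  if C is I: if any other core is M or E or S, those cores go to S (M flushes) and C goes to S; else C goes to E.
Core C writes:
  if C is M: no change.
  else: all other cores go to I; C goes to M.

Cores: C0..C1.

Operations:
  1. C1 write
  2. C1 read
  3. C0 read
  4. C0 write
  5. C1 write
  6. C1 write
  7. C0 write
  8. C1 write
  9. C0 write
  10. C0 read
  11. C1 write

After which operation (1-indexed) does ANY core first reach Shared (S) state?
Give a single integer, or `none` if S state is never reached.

Answer: 3

Derivation:
Op 1: C1 write [C1 write: invalidate none -> C1=M] -> [I,M]
Op 2: C1 read [C1 read: already in M, no change] -> [I,M]
Op 3: C0 read [C0 read from I: others=['C1=M'] -> C0=S, others downsized to S] -> [S,S]
  -> First S state at op 3; remaining ops need not be traced.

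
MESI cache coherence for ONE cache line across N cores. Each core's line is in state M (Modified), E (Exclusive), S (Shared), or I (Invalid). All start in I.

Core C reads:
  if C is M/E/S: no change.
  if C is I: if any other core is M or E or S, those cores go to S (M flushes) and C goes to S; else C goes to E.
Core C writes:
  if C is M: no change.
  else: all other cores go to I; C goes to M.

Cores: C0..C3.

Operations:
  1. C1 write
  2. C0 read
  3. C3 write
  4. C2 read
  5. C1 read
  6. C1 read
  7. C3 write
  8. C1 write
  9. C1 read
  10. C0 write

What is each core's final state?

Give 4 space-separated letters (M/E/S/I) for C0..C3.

Answer: M I I I

Derivation:
Op 1: C1 write [C1 write: invalidate none -> C1=M] -> [I,M,I,I]
Op 2: C0 read [C0 read from I: others=['C1=M'] -> C0=S, others downsized to S] -> [S,S,I,I]
Op 3: C3 write [C3 write: invalidate ['C0=S', 'C1=S'] -> C3=M] -> [I,I,I,M]
Op 4: C2 read [C2 read from I: others=['C3=M'] -> C2=S, others downsized to S] -> [I,I,S,S]
Op 5: C1 read [C1 read from I: others=['C2=S', 'C3=S'] -> C1=S, others downsized to S] -> [I,S,S,S]
Op 6: C1 read [C1 read: already in S, no change] -> [I,S,S,S]
Op 7: C3 write [C3 write: invalidate ['C1=S', 'C2=S'] -> C3=M] -> [I,I,I,M]
Op 8: C1 write [C1 write: invalidate ['C3=M'] -> C1=M] -> [I,M,I,I]
Op 9: C1 read [C1 read: already in M, no change] -> [I,M,I,I]
Op 10: C0 write [C0 write: invalidate ['C1=M'] -> C0=M] -> [M,I,I,I]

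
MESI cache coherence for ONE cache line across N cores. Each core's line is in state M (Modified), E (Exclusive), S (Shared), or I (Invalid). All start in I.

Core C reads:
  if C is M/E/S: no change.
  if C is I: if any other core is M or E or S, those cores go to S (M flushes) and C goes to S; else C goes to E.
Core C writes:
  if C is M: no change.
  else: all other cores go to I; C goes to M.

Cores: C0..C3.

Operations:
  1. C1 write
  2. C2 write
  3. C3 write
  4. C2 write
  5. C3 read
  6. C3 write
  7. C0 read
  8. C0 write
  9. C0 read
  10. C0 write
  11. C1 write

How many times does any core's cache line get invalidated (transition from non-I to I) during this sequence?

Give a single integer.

Answer: 6

Derivation:
Op 1: C1 write [C1 write: invalidate none -> C1=M] -> [I,M,I,I] (invalidations this op: 0; running total: 0)
Op 2: C2 write [C2 write: invalidate ['C1=M'] -> C2=M] -> [I,I,M,I] (invalidations this op: 1; running total: 1)
Op 3: C3 write [C3 write: invalidate ['C2=M'] -> C3=M] -> [I,I,I,M] (invalidations this op: 1; running total: 2)
Op 4: C2 write [C2 write: invalidate ['C3=M'] -> C2=M] -> [I,I,M,I] (invalidations this op: 1; running total: 3)
Op 5: C3 read [C3 read from I: others=['C2=M'] -> C3=S, others downsized to S] -> [I,I,S,S] (invalidations this op: 0; running total: 3)
Op 6: C3 write [C3 write: invalidate ['C2=S'] -> C3=M] -> [I,I,I,M] (invalidations this op: 1; running total: 4)
Op 7: C0 read [C0 read from I: others=['C3=M'] -> C0=S, others downsized to S] -> [S,I,I,S] (invalidations this op: 0; running total: 4)
Op 8: C0 write [C0 write: invalidate ['C3=S'] -> C0=M] -> [M,I,I,I] (invalidations this op: 1; running total: 5)
Op 9: C0 read [C0 read: already in M, no change] -> [M,I,I,I] (invalidations this op: 0; running total: 5)
Op 10: C0 write [C0 write: already M (modified), no change] -> [M,I,I,I] (invalidations this op: 0; running total: 5)
Op 11: C1 write [C1 write: invalidate ['C0=M'] -> C1=M] -> [I,M,I,I] (invalidations this op: 1; running total: 6)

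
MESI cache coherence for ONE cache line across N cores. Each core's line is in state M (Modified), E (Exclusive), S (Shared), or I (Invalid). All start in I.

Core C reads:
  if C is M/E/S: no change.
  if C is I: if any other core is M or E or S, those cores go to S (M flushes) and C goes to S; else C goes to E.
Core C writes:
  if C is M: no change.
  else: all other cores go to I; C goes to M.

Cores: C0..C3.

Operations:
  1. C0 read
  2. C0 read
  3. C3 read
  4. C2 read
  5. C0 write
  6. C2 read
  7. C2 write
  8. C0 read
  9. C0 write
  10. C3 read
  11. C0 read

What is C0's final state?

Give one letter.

Answer: S

Derivation:
Op 1: C0 read [C0 read from I: no other sharers -> C0=E (exclusive)] -> [E,I,I,I]
Op 2: C0 read [C0 read: already in E, no change] -> [E,I,I,I]
Op 3: C3 read [C3 read from I: others=['C0=E'] -> C3=S, others downsized to S] -> [S,I,I,S]
Op 4: C2 read [C2 read from I: others=['C0=S', 'C3=S'] -> C2=S, others downsized to S] -> [S,I,S,S]
Op 5: C0 write [C0 write: invalidate ['C2=S', 'C3=S'] -> C0=M] -> [M,I,I,I]
Op 6: C2 read [C2 read from I: others=['C0=M'] -> C2=S, others downsized to S] -> [S,I,S,I]
Op 7: C2 write [C2 write: invalidate ['C0=S'] -> C2=M] -> [I,I,M,I]
Op 8: C0 read [C0 read from I: others=['C2=M'] -> C0=S, others downsized to S] -> [S,I,S,I]
Op 9: C0 write [C0 write: invalidate ['C2=S'] -> C0=M] -> [M,I,I,I]
Op 10: C3 read [C3 read from I: others=['C0=M'] -> C3=S, others downsized to S] -> [S,I,I,S]
Op 11: C0 read [C0 read: already in S, no change] -> [S,I,I,S]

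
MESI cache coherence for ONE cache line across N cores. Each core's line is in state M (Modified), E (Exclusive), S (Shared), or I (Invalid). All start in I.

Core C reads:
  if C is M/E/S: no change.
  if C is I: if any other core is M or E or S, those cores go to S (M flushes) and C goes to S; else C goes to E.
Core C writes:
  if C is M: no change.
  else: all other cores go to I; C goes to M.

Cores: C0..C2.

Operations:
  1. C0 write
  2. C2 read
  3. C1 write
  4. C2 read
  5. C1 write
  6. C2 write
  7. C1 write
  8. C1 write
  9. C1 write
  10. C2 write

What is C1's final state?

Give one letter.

Answer: I

Derivation:
Op 1: C0 write [C0 write: invalidate none -> C0=M] -> [M,I,I]
Op 2: C2 read [C2 read from I: others=['C0=M'] -> C2=S, others downsized to S] -> [S,I,S]
Op 3: C1 write [C1 write: invalidate ['C0=S', 'C2=S'] -> C1=M] -> [I,M,I]
Op 4: C2 read [C2 read from I: others=['C1=M'] -> C2=S, others downsized to S] -> [I,S,S]
Op 5: C1 write [C1 write: invalidate ['C2=S'] -> C1=M] -> [I,M,I]
Op 6: C2 write [C2 write: invalidate ['C1=M'] -> C2=M] -> [I,I,M]
Op 7: C1 write [C1 write: invalidate ['C2=M'] -> C1=M] -> [I,M,I]
Op 8: C1 write [C1 write: already M (modified), no change] -> [I,M,I]
Op 9: C1 write [C1 write: already M (modified), no change] -> [I,M,I]
Op 10: C2 write [C2 write: invalidate ['C1=M'] -> C2=M] -> [I,I,M]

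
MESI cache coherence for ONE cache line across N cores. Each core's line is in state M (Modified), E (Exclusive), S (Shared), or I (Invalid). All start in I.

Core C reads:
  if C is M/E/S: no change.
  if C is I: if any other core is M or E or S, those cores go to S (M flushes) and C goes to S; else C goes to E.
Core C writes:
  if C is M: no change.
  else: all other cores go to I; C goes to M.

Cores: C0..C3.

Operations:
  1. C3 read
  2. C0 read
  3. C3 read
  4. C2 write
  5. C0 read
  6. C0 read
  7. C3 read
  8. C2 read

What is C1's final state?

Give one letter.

Answer: I

Derivation:
Op 1: C3 read [C3 read from I: no other sharers -> C3=E (exclusive)] -> [I,I,I,E]
Op 2: C0 read [C0 read from I: others=['C3=E'] -> C0=S, others downsized to S] -> [S,I,I,S]
Op 3: C3 read [C3 read: already in S, no change] -> [S,I,I,S]
Op 4: C2 write [C2 write: invalidate ['C0=S', 'C3=S'] -> C2=M] -> [I,I,M,I]
Op 5: C0 read [C0 read from I: others=['C2=M'] -> C0=S, others downsized to S] -> [S,I,S,I]
Op 6: C0 read [C0 read: already in S, no change] -> [S,I,S,I]
Op 7: C3 read [C3 read from I: others=['C0=S', 'C2=S'] -> C3=S, others downsized to S] -> [S,I,S,S]
Op 8: C2 read [C2 read: already in S, no change] -> [S,I,S,S]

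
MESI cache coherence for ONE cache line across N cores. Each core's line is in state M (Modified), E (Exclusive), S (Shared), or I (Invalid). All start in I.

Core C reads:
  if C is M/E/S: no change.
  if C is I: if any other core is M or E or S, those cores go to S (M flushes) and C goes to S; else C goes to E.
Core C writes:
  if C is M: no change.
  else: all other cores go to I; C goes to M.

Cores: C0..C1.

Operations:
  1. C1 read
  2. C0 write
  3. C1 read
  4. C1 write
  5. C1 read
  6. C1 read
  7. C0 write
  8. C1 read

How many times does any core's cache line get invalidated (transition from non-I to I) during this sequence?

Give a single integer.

Answer: 3

Derivation:
Op 1: C1 read [C1 read from I: no other sharers -> C1=E (exclusive)] -> [I,E] (invalidations this op: 0; running total: 0)
Op 2: C0 write [C0 write: invalidate ['C1=E'] -> C0=M] -> [M,I] (invalidations this op: 1; running total: 1)
Op 3: C1 read [C1 read from I: others=['C0=M'] -> C1=S, others downsized to S] -> [S,S] (invalidations this op: 0; running total: 1)
Op 4: C1 write [C1 write: invalidate ['C0=S'] -> C1=M] -> [I,M] (invalidations this op: 1; running total: 2)
Op 5: C1 read [C1 read: already in M, no change] -> [I,M] (invalidations this op: 0; running total: 2)
Op 6: C1 read [C1 read: already in M, no change] -> [I,M] (invalidations this op: 0; running total: 2)
Op 7: C0 write [C0 write: invalidate ['C1=M'] -> C0=M] -> [M,I] (invalidations this op: 1; running total: 3)
Op 8: C1 read [C1 read from I: others=['C0=M'] -> C1=S, others downsized to S] -> [S,S] (invalidations this op: 0; running total: 3)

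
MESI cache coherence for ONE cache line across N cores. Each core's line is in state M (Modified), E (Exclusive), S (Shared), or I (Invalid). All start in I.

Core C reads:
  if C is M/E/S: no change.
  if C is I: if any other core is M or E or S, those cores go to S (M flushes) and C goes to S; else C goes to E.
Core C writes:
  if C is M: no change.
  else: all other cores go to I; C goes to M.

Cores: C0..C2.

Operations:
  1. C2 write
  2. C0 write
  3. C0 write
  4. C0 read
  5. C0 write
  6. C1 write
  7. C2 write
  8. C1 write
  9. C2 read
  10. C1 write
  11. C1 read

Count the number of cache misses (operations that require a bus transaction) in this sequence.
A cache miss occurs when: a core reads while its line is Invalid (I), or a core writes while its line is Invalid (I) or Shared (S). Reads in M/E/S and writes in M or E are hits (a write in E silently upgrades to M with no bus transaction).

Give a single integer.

Op 1: C2 write [C2 write: invalidate none -> C2=M] -> [I,I,M] [MISS #1: write from I]
Op 2: C0 write [C0 write: invalidate ['C2=M'] -> C0=M] -> [M,I,I] [MISS #2: write from I]
Op 3: C0 write [C0 write: already M (modified), no change] -> [M,I,I] [hit: write from M]
Op 4: C0 read [C0 read: already in M, no change] -> [M,I,I] [hit: read from M]
Op 5: C0 write [C0 write: already M (modified), no change] -> [M,I,I] [hit: write from M]
Op 6: C1 write [C1 write: invalidate ['C0=M'] -> C1=M] -> [I,M,I] [MISS #3: write from I]
Op 7: C2 write [C2 write: invalidate ['C1=M'] -> C2=M] -> [I,I,M] [MISS #4: write from I]
Op 8: C1 write [C1 write: invalidate ['C2=M'] -> C1=M] -> [I,M,I] [MISS #5: write from I]
Op 9: C2 read [C2 read from I: others=['C1=M'] -> C2=S, others downsized to S] -> [I,S,S] [MISS #6: read from I]
Op 10: C1 write [C1 write: invalidate ['C2=S'] -> C1=M] -> [I,M,I] [MISS #7: write from S]
Op 11: C1 read [C1 read: already in M, no change] -> [I,M,I] [hit: read from M]

Answer: 7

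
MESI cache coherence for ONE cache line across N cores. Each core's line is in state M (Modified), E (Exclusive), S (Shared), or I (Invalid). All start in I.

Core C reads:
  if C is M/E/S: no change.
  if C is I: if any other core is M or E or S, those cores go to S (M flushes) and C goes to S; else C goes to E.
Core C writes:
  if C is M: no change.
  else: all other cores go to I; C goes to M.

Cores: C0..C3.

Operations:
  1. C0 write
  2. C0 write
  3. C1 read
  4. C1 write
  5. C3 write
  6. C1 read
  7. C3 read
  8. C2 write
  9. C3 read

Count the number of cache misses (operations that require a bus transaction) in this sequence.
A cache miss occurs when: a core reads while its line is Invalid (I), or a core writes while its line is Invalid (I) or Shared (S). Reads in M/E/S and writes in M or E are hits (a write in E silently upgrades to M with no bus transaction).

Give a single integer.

Answer: 7

Derivation:
Op 1: C0 write [C0 write: invalidate none -> C0=M] -> [M,I,I,I] [MISS #1: write from I]
Op 2: C0 write [C0 write: already M (modified), no change] -> [M,I,I,I] [hit: write from M]
Op 3: C1 read [C1 read from I: others=['C0=M'] -> C1=S, others downsized to S] -> [S,S,I,I] [MISS #2: read from I]
Op 4: C1 write [C1 write: invalidate ['C0=S'] -> C1=M] -> [I,M,I,I] [MISS #3: write from S]
Op 5: C3 write [C3 write: invalidate ['C1=M'] -> C3=M] -> [I,I,I,M] [MISS #4: write from I]
Op 6: C1 read [C1 read from I: others=['C3=M'] -> C1=S, others downsized to S] -> [I,S,I,S] [MISS #5: read from I]
Op 7: C3 read [C3 read: already in S, no change] -> [I,S,I,S] [hit: read from S]
Op 8: C2 write [C2 write: invalidate ['C1=S', 'C3=S'] -> C2=M] -> [I,I,M,I] [MISS #6: write from I]
Op 9: C3 read [C3 read from I: others=['C2=M'] -> C3=S, others downsized to S] -> [I,I,S,S] [MISS #7: read from I]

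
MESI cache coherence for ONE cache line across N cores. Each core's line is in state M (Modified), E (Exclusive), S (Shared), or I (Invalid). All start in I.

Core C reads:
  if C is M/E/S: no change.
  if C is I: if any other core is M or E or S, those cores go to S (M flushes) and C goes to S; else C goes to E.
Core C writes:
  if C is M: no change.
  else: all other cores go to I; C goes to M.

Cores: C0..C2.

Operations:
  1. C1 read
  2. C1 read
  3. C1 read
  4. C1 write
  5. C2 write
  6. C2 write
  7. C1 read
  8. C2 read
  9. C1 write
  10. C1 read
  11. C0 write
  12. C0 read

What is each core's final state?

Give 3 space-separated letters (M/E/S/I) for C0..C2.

Answer: M I I

Derivation:
Op 1: C1 read [C1 read from I: no other sharers -> C1=E (exclusive)] -> [I,E,I]
Op 2: C1 read [C1 read: already in E, no change] -> [I,E,I]
Op 3: C1 read [C1 read: already in E, no change] -> [I,E,I]
Op 4: C1 write [C1 write: invalidate none -> C1=M] -> [I,M,I]
Op 5: C2 write [C2 write: invalidate ['C1=M'] -> C2=M] -> [I,I,M]
Op 6: C2 write [C2 write: already M (modified), no change] -> [I,I,M]
Op 7: C1 read [C1 read from I: others=['C2=M'] -> C1=S, others downsized to S] -> [I,S,S]
Op 8: C2 read [C2 read: already in S, no change] -> [I,S,S]
Op 9: C1 write [C1 write: invalidate ['C2=S'] -> C1=M] -> [I,M,I]
Op 10: C1 read [C1 read: already in M, no change] -> [I,M,I]
Op 11: C0 write [C0 write: invalidate ['C1=M'] -> C0=M] -> [M,I,I]
Op 12: C0 read [C0 read: already in M, no change] -> [M,I,I]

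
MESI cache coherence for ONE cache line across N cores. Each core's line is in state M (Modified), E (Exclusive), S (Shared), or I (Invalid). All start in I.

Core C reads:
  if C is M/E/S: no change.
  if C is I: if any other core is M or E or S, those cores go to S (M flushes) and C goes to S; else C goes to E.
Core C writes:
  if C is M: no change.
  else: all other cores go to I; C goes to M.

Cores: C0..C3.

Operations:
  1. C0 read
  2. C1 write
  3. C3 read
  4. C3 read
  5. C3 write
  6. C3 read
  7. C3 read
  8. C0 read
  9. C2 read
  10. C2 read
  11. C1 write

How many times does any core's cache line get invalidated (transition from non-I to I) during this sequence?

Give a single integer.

Answer: 5

Derivation:
Op 1: C0 read [C0 read from I: no other sharers -> C0=E (exclusive)] -> [E,I,I,I] (invalidations this op: 0; running total: 0)
Op 2: C1 write [C1 write: invalidate ['C0=E'] -> C1=M] -> [I,M,I,I] (invalidations this op: 1; running total: 1)
Op 3: C3 read [C3 read from I: others=['C1=M'] -> C3=S, others downsized to S] -> [I,S,I,S] (invalidations this op: 0; running total: 1)
Op 4: C3 read [C3 read: already in S, no change] -> [I,S,I,S] (invalidations this op: 0; running total: 1)
Op 5: C3 write [C3 write: invalidate ['C1=S'] -> C3=M] -> [I,I,I,M] (invalidations this op: 1; running total: 2)
Op 6: C3 read [C3 read: already in M, no change] -> [I,I,I,M] (invalidations this op: 0; running total: 2)
Op 7: C3 read [C3 read: already in M, no change] -> [I,I,I,M] (invalidations this op: 0; running total: 2)
Op 8: C0 read [C0 read from I: others=['C3=M'] -> C0=S, others downsized to S] -> [S,I,I,S] (invalidations this op: 0; running total: 2)
Op 9: C2 read [C2 read from I: others=['C0=S', 'C3=S'] -> C2=S, others downsized to S] -> [S,I,S,S] (invalidations this op: 0; running total: 2)
Op 10: C2 read [C2 read: already in S, no change] -> [S,I,S,S] (invalidations this op: 0; running total: 2)
Op 11: C1 write [C1 write: invalidate ['C0=S', 'C2=S', 'C3=S'] -> C1=M] -> [I,M,I,I] (invalidations this op: 3; running total: 5)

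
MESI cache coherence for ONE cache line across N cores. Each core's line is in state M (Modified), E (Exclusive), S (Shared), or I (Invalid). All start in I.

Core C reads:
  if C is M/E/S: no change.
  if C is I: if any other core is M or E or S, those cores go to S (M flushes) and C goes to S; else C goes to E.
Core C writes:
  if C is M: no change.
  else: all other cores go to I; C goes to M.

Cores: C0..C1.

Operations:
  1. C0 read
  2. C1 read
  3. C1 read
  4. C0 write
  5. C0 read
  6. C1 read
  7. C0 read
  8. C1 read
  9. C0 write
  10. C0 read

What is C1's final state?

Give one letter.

Op 1: C0 read [C0 read from I: no other sharers -> C0=E (exclusive)] -> [E,I]
Op 2: C1 read [C1 read from I: others=['C0=E'] -> C1=S, others downsized to S] -> [S,S]
Op 3: C1 read [C1 read: already in S, no change] -> [S,S]
Op 4: C0 write [C0 write: invalidate ['C1=S'] -> C0=M] -> [M,I]
Op 5: C0 read [C0 read: already in M, no change] -> [M,I]
Op 6: C1 read [C1 read from I: others=['C0=M'] -> C1=S, others downsized to S] -> [S,S]
Op 7: C0 read [C0 read: already in S, no change] -> [S,S]
Op 8: C1 read [C1 read: already in S, no change] -> [S,S]
Op 9: C0 write [C0 write: invalidate ['C1=S'] -> C0=M] -> [M,I]
Op 10: C0 read [C0 read: already in M, no change] -> [M,I]

Answer: I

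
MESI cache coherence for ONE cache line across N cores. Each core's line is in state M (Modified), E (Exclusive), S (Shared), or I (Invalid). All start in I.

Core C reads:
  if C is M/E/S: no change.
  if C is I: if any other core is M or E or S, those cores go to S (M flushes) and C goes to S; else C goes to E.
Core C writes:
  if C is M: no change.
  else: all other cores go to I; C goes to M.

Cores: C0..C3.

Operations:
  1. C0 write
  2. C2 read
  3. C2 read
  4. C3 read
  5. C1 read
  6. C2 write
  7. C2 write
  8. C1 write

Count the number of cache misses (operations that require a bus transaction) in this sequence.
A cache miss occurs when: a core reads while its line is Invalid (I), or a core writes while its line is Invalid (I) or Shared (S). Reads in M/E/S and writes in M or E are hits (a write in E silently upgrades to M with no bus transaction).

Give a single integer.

Op 1: C0 write [C0 write: invalidate none -> C0=M] -> [M,I,I,I] [MISS #1: write from I]
Op 2: C2 read [C2 read from I: others=['C0=M'] -> C2=S, others downsized to S] -> [S,I,S,I] [MISS #2: read from I]
Op 3: C2 read [C2 read: already in S, no change] -> [S,I,S,I] [hit: read from S]
Op 4: C3 read [C3 read from I: others=['C0=S', 'C2=S'] -> C3=S, others downsized to S] -> [S,I,S,S] [MISS #3: read from I]
Op 5: C1 read [C1 read from I: others=['C0=S', 'C2=S', 'C3=S'] -> C1=S, others downsized to S] -> [S,S,S,S] [MISS #4: read from I]
Op 6: C2 write [C2 write: invalidate ['C0=S', 'C1=S', 'C3=S'] -> C2=M] -> [I,I,M,I] [MISS #5: write from S]
Op 7: C2 write [C2 write: already M (modified), no change] -> [I,I,M,I] [hit: write from M]
Op 8: C1 write [C1 write: invalidate ['C2=M'] -> C1=M] -> [I,M,I,I] [MISS #6: write from I]

Answer: 6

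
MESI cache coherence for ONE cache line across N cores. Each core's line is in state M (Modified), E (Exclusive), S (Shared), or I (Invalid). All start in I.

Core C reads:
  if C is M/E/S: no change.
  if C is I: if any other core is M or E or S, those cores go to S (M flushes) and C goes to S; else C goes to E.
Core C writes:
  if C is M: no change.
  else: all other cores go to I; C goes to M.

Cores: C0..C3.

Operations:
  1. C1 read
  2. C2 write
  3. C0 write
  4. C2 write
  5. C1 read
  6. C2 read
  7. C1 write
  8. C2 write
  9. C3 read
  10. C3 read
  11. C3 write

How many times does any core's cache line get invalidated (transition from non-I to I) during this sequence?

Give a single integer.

Answer: 6

Derivation:
Op 1: C1 read [C1 read from I: no other sharers -> C1=E (exclusive)] -> [I,E,I,I] (invalidations this op: 0; running total: 0)
Op 2: C2 write [C2 write: invalidate ['C1=E'] -> C2=M] -> [I,I,M,I] (invalidations this op: 1; running total: 1)
Op 3: C0 write [C0 write: invalidate ['C2=M'] -> C0=M] -> [M,I,I,I] (invalidations this op: 1; running total: 2)
Op 4: C2 write [C2 write: invalidate ['C0=M'] -> C2=M] -> [I,I,M,I] (invalidations this op: 1; running total: 3)
Op 5: C1 read [C1 read from I: others=['C2=M'] -> C1=S, others downsized to S] -> [I,S,S,I] (invalidations this op: 0; running total: 3)
Op 6: C2 read [C2 read: already in S, no change] -> [I,S,S,I] (invalidations this op: 0; running total: 3)
Op 7: C1 write [C1 write: invalidate ['C2=S'] -> C1=M] -> [I,M,I,I] (invalidations this op: 1; running total: 4)
Op 8: C2 write [C2 write: invalidate ['C1=M'] -> C2=M] -> [I,I,M,I] (invalidations this op: 1; running total: 5)
Op 9: C3 read [C3 read from I: others=['C2=M'] -> C3=S, others downsized to S] -> [I,I,S,S] (invalidations this op: 0; running total: 5)
Op 10: C3 read [C3 read: already in S, no change] -> [I,I,S,S] (invalidations this op: 0; running total: 5)
Op 11: C3 write [C3 write: invalidate ['C2=S'] -> C3=M] -> [I,I,I,M] (invalidations this op: 1; running total: 6)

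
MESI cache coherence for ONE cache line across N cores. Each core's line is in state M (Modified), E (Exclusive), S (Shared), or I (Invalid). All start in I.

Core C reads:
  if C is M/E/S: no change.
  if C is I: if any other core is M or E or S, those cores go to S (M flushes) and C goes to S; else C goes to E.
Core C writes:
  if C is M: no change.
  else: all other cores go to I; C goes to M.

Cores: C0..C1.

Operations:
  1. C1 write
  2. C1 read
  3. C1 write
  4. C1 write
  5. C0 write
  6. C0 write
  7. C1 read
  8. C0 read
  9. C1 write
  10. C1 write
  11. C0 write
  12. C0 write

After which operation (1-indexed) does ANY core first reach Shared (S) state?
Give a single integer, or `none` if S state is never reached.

Op 1: C1 write [C1 write: invalidate none -> C1=M] -> [I,M]
Op 2: C1 read [C1 read: already in M, no change] -> [I,M]
Op 3: C1 write [C1 write: already M (modified), no change] -> [I,M]
Op 4: C1 write [C1 write: already M (modified), no change] -> [I,M]
Op 5: C0 write [C0 write: invalidate ['C1=M'] -> C0=M] -> [M,I]
Op 6: C0 write [C0 write: already M (modified), no change] -> [M,I]
Op 7: C1 read [C1 read from I: others=['C0=M'] -> C1=S, others downsized to S] -> [S,S]
  -> First S state at op 7; remaining ops need not be traced.

Answer: 7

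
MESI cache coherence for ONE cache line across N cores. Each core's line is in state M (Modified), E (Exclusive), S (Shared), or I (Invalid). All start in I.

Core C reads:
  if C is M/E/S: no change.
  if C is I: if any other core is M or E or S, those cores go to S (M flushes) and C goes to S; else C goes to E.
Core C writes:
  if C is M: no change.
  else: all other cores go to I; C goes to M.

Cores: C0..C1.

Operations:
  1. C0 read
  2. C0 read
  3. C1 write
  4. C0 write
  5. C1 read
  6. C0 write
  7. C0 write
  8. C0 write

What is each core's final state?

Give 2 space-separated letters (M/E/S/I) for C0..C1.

Answer: M I

Derivation:
Op 1: C0 read [C0 read from I: no other sharers -> C0=E (exclusive)] -> [E,I]
Op 2: C0 read [C0 read: already in E, no change] -> [E,I]
Op 3: C1 write [C1 write: invalidate ['C0=E'] -> C1=M] -> [I,M]
Op 4: C0 write [C0 write: invalidate ['C1=M'] -> C0=M] -> [M,I]
Op 5: C1 read [C1 read from I: others=['C0=M'] -> C1=S, others downsized to S] -> [S,S]
Op 6: C0 write [C0 write: invalidate ['C1=S'] -> C0=M] -> [M,I]
Op 7: C0 write [C0 write: already M (modified), no change] -> [M,I]
Op 8: C0 write [C0 write: already M (modified), no change] -> [M,I]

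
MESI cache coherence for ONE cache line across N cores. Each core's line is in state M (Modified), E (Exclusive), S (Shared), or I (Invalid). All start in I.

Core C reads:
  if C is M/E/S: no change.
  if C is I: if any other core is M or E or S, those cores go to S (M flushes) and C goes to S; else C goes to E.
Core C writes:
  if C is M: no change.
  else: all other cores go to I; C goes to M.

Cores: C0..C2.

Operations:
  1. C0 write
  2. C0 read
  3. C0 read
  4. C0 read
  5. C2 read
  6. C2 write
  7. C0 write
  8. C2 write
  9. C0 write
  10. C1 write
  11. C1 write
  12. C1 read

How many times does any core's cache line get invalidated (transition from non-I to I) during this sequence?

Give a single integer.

Op 1: C0 write [C0 write: invalidate none -> C0=M] -> [M,I,I] (invalidations this op: 0; running total: 0)
Op 2: C0 read [C0 read: already in M, no change] -> [M,I,I] (invalidations this op: 0; running total: 0)
Op 3: C0 read [C0 read: already in M, no change] -> [M,I,I] (invalidations this op: 0; running total: 0)
Op 4: C0 read [C0 read: already in M, no change] -> [M,I,I] (invalidations this op: 0; running total: 0)
Op 5: C2 read [C2 read from I: others=['C0=M'] -> C2=S, others downsized to S] -> [S,I,S] (invalidations this op: 0; running total: 0)
Op 6: C2 write [C2 write: invalidate ['C0=S'] -> C2=M] -> [I,I,M] (invalidations this op: 1; running total: 1)
Op 7: C0 write [C0 write: invalidate ['C2=M'] -> C0=M] -> [M,I,I] (invalidations this op: 1; running total: 2)
Op 8: C2 write [C2 write: invalidate ['C0=M'] -> C2=M] -> [I,I,M] (invalidations this op: 1; running total: 3)
Op 9: C0 write [C0 write: invalidate ['C2=M'] -> C0=M] -> [M,I,I] (invalidations this op: 1; running total: 4)
Op 10: C1 write [C1 write: invalidate ['C0=M'] -> C1=M] -> [I,M,I] (invalidations this op: 1; running total: 5)
Op 11: C1 write [C1 write: already M (modified), no change] -> [I,M,I] (invalidations this op: 0; running total: 5)
Op 12: C1 read [C1 read: already in M, no change] -> [I,M,I] (invalidations this op: 0; running total: 5)

Answer: 5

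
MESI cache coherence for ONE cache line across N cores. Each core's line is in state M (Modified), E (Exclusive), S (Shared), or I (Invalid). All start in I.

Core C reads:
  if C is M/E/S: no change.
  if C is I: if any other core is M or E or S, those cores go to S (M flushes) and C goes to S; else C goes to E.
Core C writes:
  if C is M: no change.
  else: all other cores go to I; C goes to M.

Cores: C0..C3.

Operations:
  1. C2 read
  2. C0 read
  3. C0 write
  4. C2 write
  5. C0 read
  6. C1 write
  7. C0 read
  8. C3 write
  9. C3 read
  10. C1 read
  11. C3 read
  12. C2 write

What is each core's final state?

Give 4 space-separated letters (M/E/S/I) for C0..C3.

Answer: I I M I

Derivation:
Op 1: C2 read [C2 read from I: no other sharers -> C2=E (exclusive)] -> [I,I,E,I]
Op 2: C0 read [C0 read from I: others=['C2=E'] -> C0=S, others downsized to S] -> [S,I,S,I]
Op 3: C0 write [C0 write: invalidate ['C2=S'] -> C0=M] -> [M,I,I,I]
Op 4: C2 write [C2 write: invalidate ['C0=M'] -> C2=M] -> [I,I,M,I]
Op 5: C0 read [C0 read from I: others=['C2=M'] -> C0=S, others downsized to S] -> [S,I,S,I]
Op 6: C1 write [C1 write: invalidate ['C0=S', 'C2=S'] -> C1=M] -> [I,M,I,I]
Op 7: C0 read [C0 read from I: others=['C1=M'] -> C0=S, others downsized to S] -> [S,S,I,I]
Op 8: C3 write [C3 write: invalidate ['C0=S', 'C1=S'] -> C3=M] -> [I,I,I,M]
Op 9: C3 read [C3 read: already in M, no change] -> [I,I,I,M]
Op 10: C1 read [C1 read from I: others=['C3=M'] -> C1=S, others downsized to S] -> [I,S,I,S]
Op 11: C3 read [C3 read: already in S, no change] -> [I,S,I,S]
Op 12: C2 write [C2 write: invalidate ['C1=S', 'C3=S'] -> C2=M] -> [I,I,M,I]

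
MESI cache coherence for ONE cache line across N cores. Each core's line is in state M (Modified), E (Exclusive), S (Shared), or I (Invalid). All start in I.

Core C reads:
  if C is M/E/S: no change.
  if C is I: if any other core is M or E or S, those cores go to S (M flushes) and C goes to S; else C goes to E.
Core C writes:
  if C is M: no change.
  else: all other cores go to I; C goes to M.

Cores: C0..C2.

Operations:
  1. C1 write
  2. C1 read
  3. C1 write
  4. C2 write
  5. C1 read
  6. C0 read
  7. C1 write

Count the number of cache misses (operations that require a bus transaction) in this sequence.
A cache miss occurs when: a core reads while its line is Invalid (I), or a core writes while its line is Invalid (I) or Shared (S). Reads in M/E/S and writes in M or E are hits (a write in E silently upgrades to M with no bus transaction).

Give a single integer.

Op 1: C1 write [C1 write: invalidate none -> C1=M] -> [I,M,I] [MISS #1: write from I]
Op 2: C1 read [C1 read: already in M, no change] -> [I,M,I] [hit: read from M]
Op 3: C1 write [C1 write: already M (modified), no change] -> [I,M,I] [hit: write from M]
Op 4: C2 write [C2 write: invalidate ['C1=M'] -> C2=M] -> [I,I,M] [MISS #2: write from I]
Op 5: C1 read [C1 read from I: others=['C2=M'] -> C1=S, others downsized to S] -> [I,S,S] [MISS #3: read from I]
Op 6: C0 read [C0 read from I: others=['C1=S', 'C2=S'] -> C0=S, others downsized to S] -> [S,S,S] [MISS #4: read from I]
Op 7: C1 write [C1 write: invalidate ['C0=S', 'C2=S'] -> C1=M] -> [I,M,I] [MISS #5: write from S]

Answer: 5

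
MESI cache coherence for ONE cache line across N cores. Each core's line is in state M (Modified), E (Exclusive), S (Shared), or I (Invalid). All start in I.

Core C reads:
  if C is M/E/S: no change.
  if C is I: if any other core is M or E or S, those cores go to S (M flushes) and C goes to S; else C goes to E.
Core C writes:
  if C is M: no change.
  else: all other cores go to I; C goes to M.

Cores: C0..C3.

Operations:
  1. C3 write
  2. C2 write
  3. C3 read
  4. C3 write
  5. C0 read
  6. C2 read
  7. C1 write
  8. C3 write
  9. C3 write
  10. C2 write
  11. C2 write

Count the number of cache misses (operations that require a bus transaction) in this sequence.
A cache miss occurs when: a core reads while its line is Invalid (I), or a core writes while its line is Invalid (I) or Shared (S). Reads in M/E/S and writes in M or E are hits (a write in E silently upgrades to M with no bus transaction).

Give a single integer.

Answer: 9

Derivation:
Op 1: C3 write [C3 write: invalidate none -> C3=M] -> [I,I,I,M] [MISS #1: write from I]
Op 2: C2 write [C2 write: invalidate ['C3=M'] -> C2=M] -> [I,I,M,I] [MISS #2: write from I]
Op 3: C3 read [C3 read from I: others=['C2=M'] -> C3=S, others downsized to S] -> [I,I,S,S] [MISS #3: read from I]
Op 4: C3 write [C3 write: invalidate ['C2=S'] -> C3=M] -> [I,I,I,M] [MISS #4: write from S]
Op 5: C0 read [C0 read from I: others=['C3=M'] -> C0=S, others downsized to S] -> [S,I,I,S] [MISS #5: read from I]
Op 6: C2 read [C2 read from I: others=['C0=S', 'C3=S'] -> C2=S, others downsized to S] -> [S,I,S,S] [MISS #6: read from I]
Op 7: C1 write [C1 write: invalidate ['C0=S', 'C2=S', 'C3=S'] -> C1=M] -> [I,M,I,I] [MISS #7: write from I]
Op 8: C3 write [C3 write: invalidate ['C1=M'] -> C3=M] -> [I,I,I,M] [MISS #8: write from I]
Op 9: C3 write [C3 write: already M (modified), no change] -> [I,I,I,M] [hit: write from M]
Op 10: C2 write [C2 write: invalidate ['C3=M'] -> C2=M] -> [I,I,M,I] [MISS #9: write from I]
Op 11: C2 write [C2 write: already M (modified), no change] -> [I,I,M,I] [hit: write from M]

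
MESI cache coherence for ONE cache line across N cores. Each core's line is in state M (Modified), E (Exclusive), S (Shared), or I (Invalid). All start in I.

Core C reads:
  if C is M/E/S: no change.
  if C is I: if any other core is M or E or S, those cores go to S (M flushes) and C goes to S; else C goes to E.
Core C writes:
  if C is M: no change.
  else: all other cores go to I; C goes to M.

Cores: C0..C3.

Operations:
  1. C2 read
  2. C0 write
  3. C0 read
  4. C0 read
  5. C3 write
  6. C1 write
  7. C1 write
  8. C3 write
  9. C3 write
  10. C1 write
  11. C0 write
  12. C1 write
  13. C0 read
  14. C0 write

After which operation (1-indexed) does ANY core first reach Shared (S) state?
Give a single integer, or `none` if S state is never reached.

Op 1: C2 read [C2 read from I: no other sharers -> C2=E (exclusive)] -> [I,I,E,I]
Op 2: C0 write [C0 write: invalidate ['C2=E'] -> C0=M] -> [M,I,I,I]
Op 3: C0 read [C0 read: already in M, no change] -> [M,I,I,I]
Op 4: C0 read [C0 read: already in M, no change] -> [M,I,I,I]
Op 5: C3 write [C3 write: invalidate ['C0=M'] -> C3=M] -> [I,I,I,M]
Op 6: C1 write [C1 write: invalidate ['C3=M'] -> C1=M] -> [I,M,I,I]
Op 7: C1 write [C1 write: already M (modified), no change] -> [I,M,I,I]
Op 8: C3 write [C3 write: invalidate ['C1=M'] -> C3=M] -> [I,I,I,M]
Op 9: C3 write [C3 write: already M (modified), no change] -> [I,I,I,M]
Op 10: C1 write [C1 write: invalidate ['C3=M'] -> C1=M] -> [I,M,I,I]
Op 11: C0 write [C0 write: invalidate ['C1=M'] -> C0=M] -> [M,I,I,I]
Op 12: C1 write [C1 write: invalidate ['C0=M'] -> C1=M] -> [I,M,I,I]
Op 13: C0 read [C0 read from I: others=['C1=M'] -> C0=S, others downsized to S] -> [S,S,I,I]
  -> First S state at op 13; remaining ops need not be traced.

Answer: 13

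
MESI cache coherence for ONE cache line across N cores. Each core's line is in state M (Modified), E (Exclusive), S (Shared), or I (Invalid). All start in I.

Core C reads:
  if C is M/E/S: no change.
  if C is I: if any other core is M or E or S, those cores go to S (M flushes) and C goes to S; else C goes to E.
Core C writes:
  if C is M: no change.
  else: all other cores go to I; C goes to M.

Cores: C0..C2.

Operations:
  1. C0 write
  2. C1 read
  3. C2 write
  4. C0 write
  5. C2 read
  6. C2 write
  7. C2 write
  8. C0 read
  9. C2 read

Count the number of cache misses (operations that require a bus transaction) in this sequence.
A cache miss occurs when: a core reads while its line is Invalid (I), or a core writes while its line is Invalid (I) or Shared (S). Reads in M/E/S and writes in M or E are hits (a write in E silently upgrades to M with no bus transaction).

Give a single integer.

Op 1: C0 write [C0 write: invalidate none -> C0=M] -> [M,I,I] [MISS #1: write from I]
Op 2: C1 read [C1 read from I: others=['C0=M'] -> C1=S, others downsized to S] -> [S,S,I] [MISS #2: read from I]
Op 3: C2 write [C2 write: invalidate ['C0=S', 'C1=S'] -> C2=M] -> [I,I,M] [MISS #3: write from I]
Op 4: C0 write [C0 write: invalidate ['C2=M'] -> C0=M] -> [M,I,I] [MISS #4: write from I]
Op 5: C2 read [C2 read from I: others=['C0=M'] -> C2=S, others downsized to S] -> [S,I,S] [MISS #5: read from I]
Op 6: C2 write [C2 write: invalidate ['C0=S'] -> C2=M] -> [I,I,M] [MISS #6: write from S]
Op 7: C2 write [C2 write: already M (modified), no change] -> [I,I,M] [hit: write from M]
Op 8: C0 read [C0 read from I: others=['C2=M'] -> C0=S, others downsized to S] -> [S,I,S] [MISS #7: read from I]
Op 9: C2 read [C2 read: already in S, no change] -> [S,I,S] [hit: read from S]

Answer: 7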